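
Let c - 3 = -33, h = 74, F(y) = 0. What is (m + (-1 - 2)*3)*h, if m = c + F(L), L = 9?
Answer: -2886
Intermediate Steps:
c = -30 (c = 3 - 33 = -30)
m = -30 (m = -30 + 0 = -30)
(m + (-1 - 2)*3)*h = (-30 + (-1 - 2)*3)*74 = (-30 - 3*3)*74 = (-30 - 9)*74 = -39*74 = -2886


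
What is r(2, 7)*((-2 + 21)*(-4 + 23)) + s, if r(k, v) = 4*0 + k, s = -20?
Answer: 702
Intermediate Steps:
r(k, v) = k (r(k, v) = 0 + k = k)
r(2, 7)*((-2 + 21)*(-4 + 23)) + s = 2*((-2 + 21)*(-4 + 23)) - 20 = 2*(19*19) - 20 = 2*361 - 20 = 722 - 20 = 702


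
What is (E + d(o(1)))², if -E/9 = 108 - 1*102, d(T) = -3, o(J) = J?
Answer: 3249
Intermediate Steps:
E = -54 (E = -9*(108 - 1*102) = -9*(108 - 102) = -9*6 = -54)
(E + d(o(1)))² = (-54 - 3)² = (-57)² = 3249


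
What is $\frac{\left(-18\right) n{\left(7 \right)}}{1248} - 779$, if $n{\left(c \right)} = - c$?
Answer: $- \frac{162011}{208} \approx -778.9$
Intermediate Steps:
$\frac{\left(-18\right) n{\left(7 \right)}}{1248} - 779 = \frac{\left(-18\right) \left(\left(-1\right) 7\right)}{1248} - 779 = \left(-18\right) \left(-7\right) \frac{1}{1248} - 779 = 126 \cdot \frac{1}{1248} - 779 = \frac{21}{208} - 779 = - \frac{162011}{208}$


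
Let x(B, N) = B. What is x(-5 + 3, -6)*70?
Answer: -140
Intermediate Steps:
x(-5 + 3, -6)*70 = (-5 + 3)*70 = -2*70 = -140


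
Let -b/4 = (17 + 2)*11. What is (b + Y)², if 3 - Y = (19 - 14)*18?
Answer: 851929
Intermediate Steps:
Y = -87 (Y = 3 - (19 - 14)*18 = 3 - 5*18 = 3 - 1*90 = 3 - 90 = -87)
b = -836 (b = -4*(17 + 2)*11 = -76*11 = -4*209 = -836)
(b + Y)² = (-836 - 87)² = (-923)² = 851929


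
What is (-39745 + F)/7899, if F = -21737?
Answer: -20494/2633 ≈ -7.7835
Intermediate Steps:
(-39745 + F)/7899 = (-39745 - 21737)/7899 = -61482*1/7899 = -20494/2633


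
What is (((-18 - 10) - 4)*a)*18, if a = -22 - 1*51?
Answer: 42048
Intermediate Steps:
a = -73 (a = -22 - 51 = -73)
(((-18 - 10) - 4)*a)*18 = (((-18 - 10) - 4)*(-73))*18 = ((-28 - 4)*(-73))*18 = -32*(-73)*18 = 2336*18 = 42048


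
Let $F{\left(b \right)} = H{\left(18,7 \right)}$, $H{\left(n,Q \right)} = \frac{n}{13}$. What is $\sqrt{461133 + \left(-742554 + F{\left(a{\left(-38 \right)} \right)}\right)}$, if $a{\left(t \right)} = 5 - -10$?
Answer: $\frac{3 i \sqrt{5284435}}{13} \approx 530.49 i$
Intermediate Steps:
$H{\left(n,Q \right)} = \frac{n}{13}$ ($H{\left(n,Q \right)} = n \frac{1}{13} = \frac{n}{13}$)
$a{\left(t \right)} = 15$ ($a{\left(t \right)} = 5 + 10 = 15$)
$F{\left(b \right)} = \frac{18}{13}$ ($F{\left(b \right)} = \frac{1}{13} \cdot 18 = \frac{18}{13}$)
$\sqrt{461133 + \left(-742554 + F{\left(a{\left(-38 \right)} \right)}\right)} = \sqrt{461133 + \left(-742554 + \frac{18}{13}\right)} = \sqrt{461133 - \frac{9653184}{13}} = \sqrt{- \frac{3658455}{13}} = \frac{3 i \sqrt{5284435}}{13}$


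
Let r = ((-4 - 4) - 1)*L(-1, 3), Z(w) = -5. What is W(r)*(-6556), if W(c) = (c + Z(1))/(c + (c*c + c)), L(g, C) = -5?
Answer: -52448/423 ≈ -123.99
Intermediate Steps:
r = 45 (r = ((-4 - 4) - 1)*(-5) = (-8 - 1)*(-5) = -9*(-5) = 45)
W(c) = (-5 + c)/(c² + 2*c) (W(c) = (c - 5)/(c + (c*c + c)) = (-5 + c)/(c + (c² + c)) = (-5 + c)/(c + (c + c²)) = (-5 + c)/(c² + 2*c))
W(r)*(-6556) = ((-5 + 45)/(45*(2 + 45)))*(-6556) = ((1/45)*40/47)*(-6556) = ((1/45)*(1/47)*40)*(-6556) = (8/423)*(-6556) = -52448/423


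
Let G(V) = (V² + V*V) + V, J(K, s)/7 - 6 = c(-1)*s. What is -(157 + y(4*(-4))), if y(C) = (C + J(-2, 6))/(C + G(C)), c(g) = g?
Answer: -4709/30 ≈ -156.97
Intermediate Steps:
J(K, s) = 42 - 7*s (J(K, s) = 42 + 7*(-s) = 42 - 7*s)
G(V) = V + 2*V² (G(V) = (V² + V²) + V = 2*V² + V = V + 2*V²)
y(C) = C/(C + C*(1 + 2*C)) (y(C) = (C + (42 - 7*6))/(C + C*(1 + 2*C)) = (C + (42 - 42))/(C + C*(1 + 2*C)) = (C + 0)/(C + C*(1 + 2*C)) = C/(C + C*(1 + 2*C)))
-(157 + y(4*(-4))) = -(157 + 1/(2*(1 + 4*(-4)))) = -(157 + 1/(2*(1 - 16))) = -(157 + (½)/(-15)) = -(157 + (½)*(-1/15)) = -(157 - 1/30) = -1*4709/30 = -4709/30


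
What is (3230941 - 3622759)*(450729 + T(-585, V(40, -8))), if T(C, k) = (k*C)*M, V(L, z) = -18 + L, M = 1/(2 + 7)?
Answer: -176043435582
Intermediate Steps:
M = ⅑ (M = 1/9 = ⅑ ≈ 0.11111)
T(C, k) = C*k/9 (T(C, k) = (k*C)*(⅑) = (C*k)*(⅑) = C*k/9)
(3230941 - 3622759)*(450729 + T(-585, V(40, -8))) = (3230941 - 3622759)*(450729 + (⅑)*(-585)*(-18 + 40)) = -391818*(450729 + (⅑)*(-585)*22) = -391818*(450729 - 1430) = -391818*449299 = -176043435582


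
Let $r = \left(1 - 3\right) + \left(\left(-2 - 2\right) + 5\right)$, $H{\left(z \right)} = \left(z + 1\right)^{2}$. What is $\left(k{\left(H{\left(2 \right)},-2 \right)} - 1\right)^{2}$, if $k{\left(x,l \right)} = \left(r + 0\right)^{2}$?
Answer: $0$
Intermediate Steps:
$H{\left(z \right)} = \left(1 + z\right)^{2}$
$r = -1$ ($r = -2 + \left(-4 + 5\right) = -2 + 1 = -1$)
$k{\left(x,l \right)} = 1$ ($k{\left(x,l \right)} = \left(-1 + 0\right)^{2} = \left(-1\right)^{2} = 1$)
$\left(k{\left(H{\left(2 \right)},-2 \right)} - 1\right)^{2} = \left(1 - 1\right)^{2} = 0^{2} = 0$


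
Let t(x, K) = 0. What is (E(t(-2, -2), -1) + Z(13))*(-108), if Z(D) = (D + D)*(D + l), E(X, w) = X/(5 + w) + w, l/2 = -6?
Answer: -2700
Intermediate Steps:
l = -12 (l = 2*(-6) = -12)
E(X, w) = w + X/(5 + w) (E(X, w) = X/(5 + w) + w = w + X/(5 + w))
Z(D) = 2*D*(-12 + D) (Z(D) = (D + D)*(D - 12) = (2*D)*(-12 + D) = 2*D*(-12 + D))
(E(t(-2, -2), -1) + Z(13))*(-108) = ((0 + (-1)² + 5*(-1))/(5 - 1) + 2*13*(-12 + 13))*(-108) = ((0 + 1 - 5)/4 + 2*13*1)*(-108) = ((¼)*(-4) + 26)*(-108) = (-1 + 26)*(-108) = 25*(-108) = -2700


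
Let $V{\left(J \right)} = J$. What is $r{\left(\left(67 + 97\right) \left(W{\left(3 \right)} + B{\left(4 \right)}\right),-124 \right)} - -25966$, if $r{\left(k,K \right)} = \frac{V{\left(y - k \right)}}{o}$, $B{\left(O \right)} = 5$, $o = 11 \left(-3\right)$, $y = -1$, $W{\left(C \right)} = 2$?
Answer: $\frac{286009}{11} \approx 26001.0$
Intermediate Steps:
$o = -33$
$r{\left(k,K \right)} = \frac{1}{33} + \frac{k}{33}$ ($r{\left(k,K \right)} = \frac{-1 - k}{-33} = \left(-1 - k\right) \left(- \frac{1}{33}\right) = \frac{1}{33} + \frac{k}{33}$)
$r{\left(\left(67 + 97\right) \left(W{\left(3 \right)} + B{\left(4 \right)}\right),-124 \right)} - -25966 = \left(\frac{1}{33} + \frac{\left(67 + 97\right) \left(2 + 5\right)}{33}\right) - -25966 = \left(\frac{1}{33} + \frac{164 \cdot 7}{33}\right) + 25966 = \left(\frac{1}{33} + \frac{1}{33} \cdot 1148\right) + 25966 = \left(\frac{1}{33} + \frac{1148}{33}\right) + 25966 = \frac{383}{11} + 25966 = \frac{286009}{11}$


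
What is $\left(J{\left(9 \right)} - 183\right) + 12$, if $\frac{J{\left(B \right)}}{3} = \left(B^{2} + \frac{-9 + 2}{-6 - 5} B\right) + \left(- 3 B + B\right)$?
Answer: $\frac{387}{11} \approx 35.182$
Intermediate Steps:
$J{\left(B \right)} = 3 B^{2} - \frac{45 B}{11}$ ($J{\left(B \right)} = 3 \left(\left(B^{2} + \frac{-9 + 2}{-6 - 5} B\right) + \left(- 3 B + B\right)\right) = 3 \left(\left(B^{2} + - \frac{7}{-11} B\right) - 2 B\right) = 3 \left(\left(B^{2} + \left(-7\right) \left(- \frac{1}{11}\right) B\right) - 2 B\right) = 3 \left(\left(B^{2} + \frac{7 B}{11}\right) - 2 B\right) = 3 \left(B^{2} - \frac{15 B}{11}\right) = 3 B^{2} - \frac{45 B}{11}$)
$\left(J{\left(9 \right)} - 183\right) + 12 = \left(\frac{3}{11} \cdot 9 \left(-15 + 11 \cdot 9\right) - 183\right) + 12 = \left(\frac{3}{11} \cdot 9 \left(-15 + 99\right) - 183\right) + 12 = \left(\frac{3}{11} \cdot 9 \cdot 84 - 183\right) + 12 = \left(\frac{2268}{11} - 183\right) + 12 = \frac{255}{11} + 12 = \frac{387}{11}$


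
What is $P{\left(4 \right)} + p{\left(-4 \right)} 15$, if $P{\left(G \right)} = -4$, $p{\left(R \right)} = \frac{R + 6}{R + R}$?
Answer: $- \frac{31}{4} \approx -7.75$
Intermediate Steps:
$p{\left(R \right)} = \frac{6 + R}{2 R}$
$P{\left(4 \right)} + p{\left(-4 \right)} 15 = -4 + \frac{6 - 4}{2 \left(-4\right)} 15 = -4 + \frac{1}{2} \left(- \frac{1}{4}\right) 2 \cdot 15 = -4 - \frac{15}{4} = - \frac{31}{4}$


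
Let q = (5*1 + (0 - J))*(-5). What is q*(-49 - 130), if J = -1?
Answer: 5370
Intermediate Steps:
q = -30 (q = (5*1 + (0 - 1*(-1)))*(-5) = (5 + (0 + 1))*(-5) = (5 + 1)*(-5) = 6*(-5) = -30)
q*(-49 - 130) = -30*(-49 - 130) = -30*(-179) = 5370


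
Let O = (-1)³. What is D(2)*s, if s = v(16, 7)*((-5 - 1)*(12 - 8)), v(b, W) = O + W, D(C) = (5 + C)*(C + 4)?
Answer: -6048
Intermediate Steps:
O = -1
D(C) = (4 + C)*(5 + C) (D(C) = (5 + C)*(4 + C) = (4 + C)*(5 + C))
v(b, W) = -1 + W
s = -144 (s = (-1 + 7)*((-5 - 1)*(12 - 8)) = 6*(-6*4) = 6*(-24) = -144)
D(2)*s = (20 + 2² + 9*2)*(-144) = (20 + 4 + 18)*(-144) = 42*(-144) = -6048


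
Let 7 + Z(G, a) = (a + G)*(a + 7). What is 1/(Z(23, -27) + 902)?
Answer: 1/975 ≈ 0.0010256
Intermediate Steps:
Z(G, a) = -7 + (7 + a)*(G + a) (Z(G, a) = -7 + (a + G)*(a + 7) = -7 + (G + a)*(7 + a) = -7 + (7 + a)*(G + a))
1/(Z(23, -27) + 902) = 1/((-7 + (-27)² + 7*23 + 7*(-27) + 23*(-27)) + 902) = 1/((-7 + 729 + 161 - 189 - 621) + 902) = 1/(73 + 902) = 1/975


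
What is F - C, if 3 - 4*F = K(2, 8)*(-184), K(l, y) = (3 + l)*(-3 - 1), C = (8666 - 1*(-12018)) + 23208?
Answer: -179245/4 ≈ -44811.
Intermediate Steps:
C = 43892 (C = (8666 + 12018) + 23208 = 20684 + 23208 = 43892)
K(l, y) = -12 - 4*l (K(l, y) = (3 + l)*(-4) = -12 - 4*l)
F = -3677/4 (F = ¾ - (-12 - 4*2)*(-184)/4 = ¾ - (-12 - 8)*(-184)/4 = ¾ - (-5)*(-184) = ¾ - ¼*3680 = ¾ - 920 = -3677/4 ≈ -919.25)
F - C = -3677/4 - 1*43892 = -3677/4 - 43892 = -179245/4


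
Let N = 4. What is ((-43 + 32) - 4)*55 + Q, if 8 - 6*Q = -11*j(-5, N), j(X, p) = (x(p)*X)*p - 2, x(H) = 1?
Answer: -864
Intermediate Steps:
j(X, p) = -2 + X*p (j(X, p) = (1*X)*p - 2 = X*p - 2 = -2 + X*p)
Q = -39 (Q = 4/3 - (-11)*(-2 - 5*4)/6 = 4/3 - (-11)*(-2 - 20)/6 = 4/3 - (-11)*(-22)/6 = 4/3 - 1/6*242 = 4/3 - 121/3 = -39)
((-43 + 32) - 4)*55 + Q = ((-43 + 32) - 4)*55 - 39 = (-11 - 4)*55 - 39 = -15*55 - 39 = -825 - 39 = -864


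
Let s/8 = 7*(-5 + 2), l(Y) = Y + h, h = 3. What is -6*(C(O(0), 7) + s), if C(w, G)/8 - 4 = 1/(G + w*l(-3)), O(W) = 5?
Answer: 5664/7 ≈ 809.14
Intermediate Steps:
l(Y) = 3 + Y (l(Y) = Y + 3 = 3 + Y)
C(w, G) = 32 + 8/G (C(w, G) = 32 + 8/(G + w*(3 - 3)) = 32 + 8/(G + w*0) = 32 + 8/(G + 0) = 32 + 8/G)
s = -168 (s = 8*(7*(-5 + 2)) = 8*(7*(-3)) = 8*(-21) = -168)
-6*(C(O(0), 7) + s) = -6*((32 + 8/7) - 168) = -6*(232/7 - 168) = -6*(-944/7) = 5664/7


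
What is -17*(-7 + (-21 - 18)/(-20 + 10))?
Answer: 527/10 ≈ 52.700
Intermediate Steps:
-17*(-7 + (-21 - 18)/(-20 + 10)) = -17*(-7 - 39/(-10)) = -17*(-7 - 39*(-⅒)) = -17*(-7 + 39/10) = -17*(-31/10) = 527/10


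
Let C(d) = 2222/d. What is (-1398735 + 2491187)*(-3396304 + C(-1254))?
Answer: -211487158889908/57 ≈ -3.7103e+12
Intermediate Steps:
(-1398735 + 2491187)*(-3396304 + C(-1254)) = (-1398735 + 2491187)*(-3396304 + 2222/(-1254)) = 1092452*(-3396304 + 2222*(-1/1254)) = 1092452*(-3396304 - 101/57) = 1092452*(-193589429/57) = -211487158889908/57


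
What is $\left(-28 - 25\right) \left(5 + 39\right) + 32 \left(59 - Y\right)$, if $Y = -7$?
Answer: $-220$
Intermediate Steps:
$\left(-28 - 25\right) \left(5 + 39\right) + 32 \left(59 - Y\right) = \left(-28 - 25\right) \left(5 + 39\right) + 32 \left(59 - -7\right) = \left(-53\right) 44 + 32 \left(59 + 7\right) = -2332 + 32 \cdot 66 = -2332 + 2112 = -220$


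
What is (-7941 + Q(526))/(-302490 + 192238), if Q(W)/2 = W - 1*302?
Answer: 7493/110252 ≈ 0.067963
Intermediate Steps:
Q(W) = -604 + 2*W (Q(W) = 2*(W - 1*302) = 2*(W - 302) = 2*(-302 + W) = -604 + 2*W)
(-7941 + Q(526))/(-302490 + 192238) = (-7941 + (-604 + 2*526))/(-302490 + 192238) = (-7941 + (-604 + 1052))/(-110252) = (-7941 + 448)*(-1/110252) = -7493*(-1/110252) = 7493/110252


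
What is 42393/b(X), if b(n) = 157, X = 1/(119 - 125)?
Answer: 42393/157 ≈ 270.02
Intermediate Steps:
X = -1/6 (X = 1/(-6) = -1/6 ≈ -0.16667)
42393/b(X) = 42393/157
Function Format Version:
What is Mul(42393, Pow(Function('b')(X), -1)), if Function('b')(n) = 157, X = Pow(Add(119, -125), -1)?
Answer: Rational(42393, 157) ≈ 270.02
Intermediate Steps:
X = Rational(-1, 6) (X = Pow(-6, -1) = Rational(-1, 6) ≈ -0.16667)
Mul(42393, Pow(Function('b')(X), -1)) = Mul(42393, Pow(157, -1)) = Mul(42393, Rational(1, 157)) = Rational(42393, 157)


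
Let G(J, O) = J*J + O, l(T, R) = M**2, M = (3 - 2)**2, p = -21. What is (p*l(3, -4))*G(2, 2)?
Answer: -126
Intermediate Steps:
M = 1 (M = 1**2 = 1)
l(T, R) = 1 (l(T, R) = 1**2 = 1)
G(J, O) = O + J**2 (G(J, O) = J**2 + O = O + J**2)
(p*l(3, -4))*G(2, 2) = (-21*1)*(2 + 2**2) = -21*(2 + 4) = -21*6 = -126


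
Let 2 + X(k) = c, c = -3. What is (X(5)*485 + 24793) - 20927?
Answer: 1441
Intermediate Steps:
X(k) = -5 (X(k) = -2 - 3 = -5)
(X(5)*485 + 24793) - 20927 = (-5*485 + 24793) - 20927 = (-2425 + 24793) - 20927 = 22368 - 20927 = 1441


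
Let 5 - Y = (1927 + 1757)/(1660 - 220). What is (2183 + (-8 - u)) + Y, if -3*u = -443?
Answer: 81191/40 ≈ 2029.8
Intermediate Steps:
u = 443/3 (u = -1/3*(-443) = 443/3 ≈ 147.67)
Y = 293/120 (Y = 5 - (1927 + 1757)/(1660 - 220) = 5 - 3684/1440 = 5 - 1*307/120 = 5 - 307/120 = 293/120 ≈ 2.4417)
(2183 + (-8 - u)) + Y = (2183 + (-8 - 1*443/3)) + 293/120 = (2183 + (-8 - 443/3)) + 293/120 = (2183 - 467/3) + 293/120 = 6082/3 + 293/120 = 81191/40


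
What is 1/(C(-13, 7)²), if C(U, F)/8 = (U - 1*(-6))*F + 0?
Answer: 1/153664 ≈ 6.5077e-6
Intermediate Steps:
C(U, F) = 8*F*(6 + U) (C(U, F) = 8*((U - 1*(-6))*F + 0) = 8*((U + 6)*F + 0) = 8*((6 + U)*F + 0) = 8*(F*(6 + U) + 0) = 8*(F*(6 + U)) = 8*F*(6 + U))
1/(C(-13, 7)²) = 1/((8*7*(6 - 13))²) = 1/((8*7*(-7))²) = 1/((-392)²) = 1/153664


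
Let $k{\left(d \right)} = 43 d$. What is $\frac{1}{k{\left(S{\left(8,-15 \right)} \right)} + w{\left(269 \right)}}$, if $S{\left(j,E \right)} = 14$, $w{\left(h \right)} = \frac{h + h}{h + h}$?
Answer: $\frac{1}{603} \approx 0.0016584$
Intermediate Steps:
$w{\left(h \right)} = 1$ ($w{\left(h \right)} = \frac{2 h}{2 h} = 2 h \frac{1}{2 h} = 1$)
$\frac{1}{k{\left(S{\left(8,-15 \right)} \right)} + w{\left(269 \right)}} = \frac{1}{43 \cdot 14 + 1} = \frac{1}{602 + 1} = \frac{1}{603}$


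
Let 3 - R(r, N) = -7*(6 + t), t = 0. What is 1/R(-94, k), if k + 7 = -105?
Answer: 1/45 ≈ 0.022222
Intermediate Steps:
k = -112 (k = -7 - 105 = -112)
R(r, N) = 45 (R(r, N) = 3 - (-7)*(6 + 0) = 3 - (-7)*6 = 3 - 1*(-42) = 3 + 42 = 45)
1/R(-94, k) = 1/45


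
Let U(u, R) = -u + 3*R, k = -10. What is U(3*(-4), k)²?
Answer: 324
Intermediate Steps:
U(3*(-4), k)² = (-3*(-4) + 3*(-10))² = (-1*(-12) - 30)² = (12 - 30)² = (-18)² = 324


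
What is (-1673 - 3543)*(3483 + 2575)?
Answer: -31598528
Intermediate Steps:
(-1673 - 3543)*(3483 + 2575) = -5216*6058 = -31598528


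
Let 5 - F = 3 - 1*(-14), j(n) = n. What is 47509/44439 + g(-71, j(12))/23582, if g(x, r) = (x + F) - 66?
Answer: 1113735827/1047960498 ≈ 1.0628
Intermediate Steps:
F = -12 (F = 5 - (3 - 1*(-14)) = 5 - (3 + 14) = 5 - 1*17 = 5 - 17 = -12)
g(x, r) = -78 + x (g(x, r) = (x - 12) - 66 = (-12 + x) - 66 = -78 + x)
47509/44439 + g(-71, j(12))/23582 = 47509/44439 + (-78 - 71)/23582 = 47509*(1/44439) - 149*1/23582 = 47509/44439 - 149/23582 = 1113735827/1047960498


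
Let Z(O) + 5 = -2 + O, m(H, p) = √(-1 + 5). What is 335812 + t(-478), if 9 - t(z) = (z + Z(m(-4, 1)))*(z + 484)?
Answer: 338719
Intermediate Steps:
m(H, p) = 2 (m(H, p) = √4 = 2)
Z(O) = -7 + O (Z(O) = -5 + (-2 + O) = -7 + O)
t(z) = 9 - (-5 + z)*(484 + z) (t(z) = 9 - (z + (-7 + 2))*(z + 484) = 9 - (z - 5)*(484 + z) = 9 - (-5 + z)*(484 + z))
335812 + t(-478) = 335812 + (2429 - 1*(-478)² - 479*(-478)) = 335812 + (2429 - 1*228484 + 228962) = 335812 + (2429 - 228484 + 228962) = 335812 + 2907 = 338719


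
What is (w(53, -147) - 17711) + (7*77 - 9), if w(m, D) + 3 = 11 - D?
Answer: -17026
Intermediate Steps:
w(m, D) = 8 - D (w(m, D) = -3 + (11 - D) = 8 - D)
(w(53, -147) - 17711) + (7*77 - 9) = ((8 - 1*(-147)) - 17711) + (7*77 - 9) = ((8 + 147) - 17711) + (539 - 9) = (155 - 17711) + 530 = -17556 + 530 = -17026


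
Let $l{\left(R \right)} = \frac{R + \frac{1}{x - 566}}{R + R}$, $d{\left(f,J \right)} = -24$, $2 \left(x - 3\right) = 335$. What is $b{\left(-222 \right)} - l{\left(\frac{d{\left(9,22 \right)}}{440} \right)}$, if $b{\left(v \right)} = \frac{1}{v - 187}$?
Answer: $- \frac{1020293}{1941114} \approx -0.52562$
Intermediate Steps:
$x = \frac{341}{2}$ ($x = 3 + \frac{1}{2} \cdot 335 = 3 + \frac{335}{2} = \frac{341}{2} \approx 170.5$)
$b{\left(v \right)} = \frac{1}{-187 + v}$
$l{\left(R \right)} = \frac{- \frac{2}{791} + R}{2 R}$ ($l{\left(R \right)} = \frac{R + \frac{1}{\frac{341}{2} - 566}}{R + R} = \frac{R + \frac{1}{- \frac{791}{2}}}{2 R} = \left(R - \frac{2}{791}\right) \frac{1}{2 R} = \left(- \frac{2}{791} + R\right) \frac{1}{2 R} = \frac{- \frac{2}{791} + R}{2 R}$)
$b{\left(-222 \right)} - l{\left(\frac{d{\left(9,22 \right)}}{440} \right)} = \frac{1}{-187 - 222} - \frac{-2 + 791 \left(- \frac{24}{440}\right)}{1582 \left(- \frac{24}{440}\right)} = \frac{1}{-409} - \frac{-2 + 791 \left(\left(-24\right) \frac{1}{440}\right)}{1582 \left(\left(-24\right) \frac{1}{440}\right)} = - \frac{1}{409} - \frac{-2 + 791 \left(- \frac{3}{55}\right)}{1582 \left(- \frac{3}{55}\right)} = - \frac{1}{409} - \frac{1}{1582} \left(- \frac{55}{3}\right) \left(-2 - \frac{2373}{55}\right) = - \frac{1}{409} - \frac{1}{1582} \left(- \frac{55}{3}\right) \left(- \frac{2483}{55}\right) = - \frac{1}{409} - \frac{2483}{4746} = - \frac{1020293}{1941114}$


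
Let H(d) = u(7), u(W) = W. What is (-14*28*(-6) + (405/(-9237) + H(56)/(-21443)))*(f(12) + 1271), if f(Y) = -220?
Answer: 163202614387886/66022997 ≈ 2.4719e+6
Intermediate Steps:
H(d) = 7
(-14*28*(-6) + (405/(-9237) + H(56)/(-21443)))*(f(12) + 1271) = (-14*28*(-6) + (405/(-9237) + 7/(-21443)))*(-220 + 1271) = (-392*(-6) + (405*(-1/9237) + 7*(-1/21443)))*1051 = (2352 + (-135/3079 - 7/21443))*1051 = (2352 - 2916358/66022997)*1051 = (155283172586/66022997)*1051 = 163202614387886/66022997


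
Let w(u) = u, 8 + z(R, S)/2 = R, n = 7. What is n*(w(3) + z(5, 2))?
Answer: -21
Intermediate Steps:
z(R, S) = -16 + 2*R
n*(w(3) + z(5, 2)) = 7*(3 + (-16 + 2*5)) = 7*(3 + (-16 + 10)) = 7*(3 - 6) = 7*(-3) = -21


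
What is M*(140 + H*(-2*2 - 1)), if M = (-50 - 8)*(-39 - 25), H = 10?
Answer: 334080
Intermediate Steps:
M = 3712 (M = -58*(-64) = 3712)
M*(140 + H*(-2*2 - 1)) = 3712*(140 + 10*(-2*2 - 1)) = 3712*(140 + 10*(-4 - 1)) = 3712*(140 + 10*(-5)) = 3712*(140 - 50) = 3712*90 = 334080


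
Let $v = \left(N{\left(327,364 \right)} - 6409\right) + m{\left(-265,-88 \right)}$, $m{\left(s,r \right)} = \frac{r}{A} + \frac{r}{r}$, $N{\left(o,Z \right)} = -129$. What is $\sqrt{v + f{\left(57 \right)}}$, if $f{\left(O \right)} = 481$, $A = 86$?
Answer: $\frac{2 i \sqrt{2799859}}{43} \approx 77.827 i$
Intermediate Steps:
$m{\left(s,r \right)} = 1 + \frac{r}{86}$ ($m{\left(s,r \right)} = \frac{r}{86} + \frac{r}{r} = r \frac{1}{86} + 1 = \frac{r}{86} + 1 = 1 + \frac{r}{86}$)
$v = - \frac{281135}{43}$ ($v = \left(-129 - 6409\right) + \left(1 + \frac{1}{86} \left(-88\right)\right) = -6538 + \left(1 - \frac{44}{43}\right) = -6538 - \frac{1}{43} = - \frac{281135}{43} \approx -6538.0$)
$\sqrt{v + f{\left(57 \right)}} = \sqrt{- \frac{281135}{43} + 481} = \sqrt{- \frac{260452}{43}} = \frac{2 i \sqrt{2799859}}{43}$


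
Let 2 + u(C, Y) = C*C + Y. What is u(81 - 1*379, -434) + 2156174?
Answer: 2244542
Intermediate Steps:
u(C, Y) = -2 + Y + C² (u(C, Y) = -2 + (C*C + Y) = -2 + (C² + Y) = -2 + (Y + C²) = -2 + Y + C²)
u(81 - 1*379, -434) + 2156174 = (-2 - 434 + (81 - 1*379)²) + 2156174 = (-2 - 434 + (81 - 379)²) + 2156174 = (-2 - 434 + (-298)²) + 2156174 = (-2 - 434 + 88804) + 2156174 = 88368 + 2156174 = 2244542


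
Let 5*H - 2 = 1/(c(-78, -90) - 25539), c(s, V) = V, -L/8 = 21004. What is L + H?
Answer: -21532409383/128145 ≈ -1.6803e+5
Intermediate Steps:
L = -168032 (L = -8*21004 = -168032)
H = 51257/128145 (H = 2/5 + 1/(5*(-90 - 25539)) = 2/5 + (1/5)/(-25629) = 2/5 + (1/5)*(-1/25629) = 2/5 - 1/128145 = 51257/128145 ≈ 0.39999)
L + H = -168032 + 51257/128145 = -21532409383/128145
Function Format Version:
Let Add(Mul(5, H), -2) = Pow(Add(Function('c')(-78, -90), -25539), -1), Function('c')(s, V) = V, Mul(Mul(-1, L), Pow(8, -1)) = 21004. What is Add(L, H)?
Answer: Rational(-21532409383, 128145) ≈ -1.6803e+5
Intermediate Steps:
L = -168032 (L = Mul(-8, 21004) = -168032)
H = Rational(51257, 128145) (H = Add(Rational(2, 5), Mul(Rational(1, 5), Pow(Add(-90, -25539), -1))) = Add(Rational(2, 5), Mul(Rational(1, 5), Pow(-25629, -1))) = Add(Rational(2, 5), Mul(Rational(1, 5), Rational(-1, 25629))) = Add(Rational(2, 5), Rational(-1, 128145)) = Rational(51257, 128145) ≈ 0.39999)
Add(L, H) = Add(-168032, Rational(51257, 128145)) = Rational(-21532409383, 128145)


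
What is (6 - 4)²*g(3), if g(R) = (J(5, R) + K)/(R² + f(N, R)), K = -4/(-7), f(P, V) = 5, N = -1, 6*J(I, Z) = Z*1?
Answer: 15/49 ≈ 0.30612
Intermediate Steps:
J(I, Z) = Z/6 (J(I, Z) = (Z*1)/6 = Z/6)
K = 4/7 (K = -4*(-⅐) = 4/7 ≈ 0.57143)
g(R) = (4/7 + R/6)/(5 + R²) (g(R) = (R/6 + 4/7)/(R² + 5) = (4/7 + R/6)/(5 + R²))
(6 - 4)²*g(3) = (6 - 4)²*((24 + 7*3)/(42*(5 + 3²))) = 2²*((24 + 21)/(42*(5 + 9))) = 4*((1/42)*45/14) = 4*((1/42)*(1/14)*45) = 4*(15/196) = 15/49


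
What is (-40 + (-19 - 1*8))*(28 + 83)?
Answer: -7437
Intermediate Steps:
(-40 + (-19 - 1*8))*(28 + 83) = (-40 + (-19 - 8))*111 = (-40 - 27)*111 = -67*111 = -7437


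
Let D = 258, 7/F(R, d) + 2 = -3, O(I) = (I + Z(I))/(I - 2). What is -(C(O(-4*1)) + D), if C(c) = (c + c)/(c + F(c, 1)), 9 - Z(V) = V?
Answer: -7512/29 ≈ -259.03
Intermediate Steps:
Z(V) = 9 - V
O(I) = 9/(-2 + I) (O(I) = (I + (9 - I))/(I - 2) = 9/(-2 + I))
F(R, d) = -7/5 (F(R, d) = 7/(-2 - 3) = 7/(-5) = 7*(-⅕) = -7/5)
C(c) = 2*c/(-7/5 + c) (C(c) = (c + c)/(c - 7/5) = (2*c)/(-7/5 + c) = 2*c/(-7/5 + c))
-(C(O(-4*1)) + D) = -(10*(9/(-2 - 4*1))/(-7 + 5*(9/(-2 - 4*1))) + 258) = -(10*(9/(-2 - 4))/(-7 + 5*(9/(-2 - 4))) + 258) = -(10*(9/(-6))/(-7 + 5*(9/(-6))) + 258) = -(10*(9*(-⅙))/(-7 + 5*(9*(-⅙))) + 258) = -(10*(-3/2)/(-7 + 5*(-3/2)) + 258) = -(10*(-3/2)/(-7 - 15/2) + 258) = -(10*(-3/2)/(-29/2) + 258) = -(10*(-3/2)*(-2/29) + 258) = -(30/29 + 258) = -1*7512/29 = -7512/29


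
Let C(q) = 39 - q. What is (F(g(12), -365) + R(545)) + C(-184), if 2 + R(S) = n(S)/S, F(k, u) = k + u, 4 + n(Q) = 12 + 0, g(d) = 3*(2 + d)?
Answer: -55582/545 ≈ -101.99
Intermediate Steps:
g(d) = 6 + 3*d
n(Q) = 8 (n(Q) = -4 + (12 + 0) = -4 + 12 = 8)
R(S) = -2 + 8/S
(F(g(12), -365) + R(545)) + C(-184) = (((6 + 3*12) - 365) + (-2 + 8/545)) + (39 - 1*(-184)) = (((6 + 36) - 365) + (-2 + 8*(1/545))) + (39 + 184) = ((42 - 365) + (-2 + 8/545)) + 223 = (-323 - 1082/545) + 223 = -177117/545 + 223 = -55582/545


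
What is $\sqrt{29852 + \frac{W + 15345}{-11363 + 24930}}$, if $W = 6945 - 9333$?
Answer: $\frac{\sqrt{5494839061247}}{13567} \approx 172.78$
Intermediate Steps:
$W = -2388$ ($W = 6945 - 9333 = -2388$)
$\sqrt{29852 + \frac{W + 15345}{-11363 + 24930}} = \sqrt{29852 + \frac{-2388 + 15345}{-11363 + 24930}} = \sqrt{29852 + \frac{12957}{13567}} = \sqrt{\frac{405015041}{13567}} = \frac{\sqrt{5494839061247}}{13567}$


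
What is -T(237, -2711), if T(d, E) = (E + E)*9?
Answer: 48798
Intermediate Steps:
T(d, E) = 18*E (T(d, E) = (2*E)*9 = 18*E)
-T(237, -2711) = -18*(-2711) = -1*(-48798) = 48798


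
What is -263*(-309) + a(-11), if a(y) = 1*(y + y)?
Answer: 81245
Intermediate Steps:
a(y) = 2*y (a(y) = 1*(2*y) = 2*y)
-263*(-309) + a(-11) = -263*(-309) + 2*(-11) = 81267 - 22 = 81245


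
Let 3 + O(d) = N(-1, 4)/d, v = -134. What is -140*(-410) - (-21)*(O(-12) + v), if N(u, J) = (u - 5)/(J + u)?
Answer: 109053/2 ≈ 54527.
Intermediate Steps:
N(u, J) = (-5 + u)/(J + u)
O(d) = -3 - 2/d (O(d) = -3 + ((-5 - 1)/(4 - 1))/d = -3 + (-6/3)/d = -3 + ((⅓)*(-6))/d = -3 - 2/d)
-140*(-410) - (-21)*(O(-12) + v) = -140*(-410) - (-21)*((-3 - 2/(-12)) - 134) = 57400 - (-21)*((-3 - 2*(-1/12)) - 134) = 57400 - (-21)*((-3 + ⅙) - 134) = 57400 - (-21)*(-17/6 - 134) = 57400 - (-21)*(-821)/6 = 57400 - 1*5747/2 = 57400 - 5747/2 = 109053/2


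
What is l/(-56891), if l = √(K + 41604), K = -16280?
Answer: -2*√6331/56891 ≈ -0.0027972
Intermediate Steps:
l = 2*√6331 (l = √(-16280 + 41604) = √25324 = 2*√6331 ≈ 159.14)
l/(-56891) = (2*√6331)/(-56891) = (2*√6331)*(-1/56891) = -2*√6331/56891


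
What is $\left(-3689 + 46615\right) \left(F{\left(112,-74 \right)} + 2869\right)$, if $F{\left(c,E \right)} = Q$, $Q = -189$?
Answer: $115041680$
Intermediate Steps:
$F{\left(c,E \right)} = -189$
$\left(-3689 + 46615\right) \left(F{\left(112,-74 \right)} + 2869\right) = \left(-3689 + 46615\right) \left(-189 + 2869\right) = 42926 \cdot 2680 = 115041680$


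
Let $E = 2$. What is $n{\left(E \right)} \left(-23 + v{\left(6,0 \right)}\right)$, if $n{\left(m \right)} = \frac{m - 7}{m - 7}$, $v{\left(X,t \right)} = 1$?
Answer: $-22$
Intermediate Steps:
$n{\left(m \right)} = 1$ ($n{\left(m \right)} = \frac{-7 + m}{-7 + m} = 1$)
$n{\left(E \right)} \left(-23 + v{\left(6,0 \right)}\right) = 1 \left(-23 + 1\right) = 1 \left(-22\right) = -22$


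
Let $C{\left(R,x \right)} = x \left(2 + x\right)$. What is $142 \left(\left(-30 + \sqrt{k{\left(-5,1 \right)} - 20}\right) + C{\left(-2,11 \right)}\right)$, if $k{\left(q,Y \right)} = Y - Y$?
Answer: $16046 + 284 i \sqrt{5} \approx 16046.0 + 635.04 i$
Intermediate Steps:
$k{\left(q,Y \right)} = 0$
$142 \left(\left(-30 + \sqrt{k{\left(-5,1 \right)} - 20}\right) + C{\left(-2,11 \right)}\right) = 142 \left(\left(-30 + \sqrt{0 - 20}\right) + 11 \left(2 + 11\right)\right) = 142 \left(\left(-30 + \sqrt{-20}\right) + 11 \cdot 13\right) = 142 \left(\left(-30 + 2 i \sqrt{5}\right) + 143\right) = 142 \left(113 + 2 i \sqrt{5}\right) = 16046 + 284 i \sqrt{5}$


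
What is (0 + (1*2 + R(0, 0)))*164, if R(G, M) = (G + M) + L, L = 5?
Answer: 1148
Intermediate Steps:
R(G, M) = 5 + G + M (R(G, M) = (G + M) + 5 = 5 + G + M)
(0 + (1*2 + R(0, 0)))*164 = (0 + (1*2 + (5 + 0 + 0)))*164 = (0 + (2 + 5))*164 = (0 + 7)*164 = 7*164 = 1148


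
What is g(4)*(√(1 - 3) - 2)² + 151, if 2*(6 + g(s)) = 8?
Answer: 147 + 8*I*√2 ≈ 147.0 + 11.314*I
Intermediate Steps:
g(s) = -2 (g(s) = -6 + (½)*8 = -6 + 4 = -2)
g(4)*(√(1 - 3) - 2)² + 151 = -2*(√(1 - 3) - 2)² + 151 = -2*(√(-2) - 2)² + 151 = -2*(I*√2 - 2)² + 151 = -2*(-2 + I*√2)² + 151 = 151 - 2*(-2 + I*√2)²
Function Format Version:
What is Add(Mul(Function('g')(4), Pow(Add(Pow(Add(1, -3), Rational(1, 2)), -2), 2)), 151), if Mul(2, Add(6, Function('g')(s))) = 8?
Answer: Add(147, Mul(8, I, Pow(2, Rational(1, 2)))) ≈ Add(147.00, Mul(11.314, I))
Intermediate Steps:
Function('g')(s) = -2 (Function('g')(s) = Add(-6, Mul(Rational(1, 2), 8)) = Add(-6, 4) = -2)
Add(Mul(Function('g')(4), Pow(Add(Pow(Add(1, -3), Rational(1, 2)), -2), 2)), 151) = Add(Mul(-2, Pow(Add(Pow(Add(1, -3), Rational(1, 2)), -2), 2)), 151) = Add(Mul(-2, Pow(Add(Pow(-2, Rational(1, 2)), -2), 2)), 151) = Add(Mul(-2, Pow(Add(Mul(I, Pow(2, Rational(1, 2))), -2), 2)), 151) = Add(Mul(-2, Pow(Add(-2, Mul(I, Pow(2, Rational(1, 2)))), 2)), 151) = Add(151, Mul(-2, Pow(Add(-2, Mul(I, Pow(2, Rational(1, 2)))), 2)))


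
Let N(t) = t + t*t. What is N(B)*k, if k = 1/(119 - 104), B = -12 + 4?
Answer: 56/15 ≈ 3.7333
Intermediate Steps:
B = -8
k = 1/15 ≈ 0.066667
N(t) = t + t²
N(B)*k = -8*(1 - 8)*(1/15) = -8*(-7)*(1/15) = 56*(1/15) = 56/15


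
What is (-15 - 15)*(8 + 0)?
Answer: -240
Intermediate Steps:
(-15 - 15)*(8 + 0) = -30*8 = -240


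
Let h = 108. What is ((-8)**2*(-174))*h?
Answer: -1202688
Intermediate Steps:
((-8)**2*(-174))*h = ((-8)**2*(-174))*108 = (64*(-174))*108 = -11136*108 = -1202688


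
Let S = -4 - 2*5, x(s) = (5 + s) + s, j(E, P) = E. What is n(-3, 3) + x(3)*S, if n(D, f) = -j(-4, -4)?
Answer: -150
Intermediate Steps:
x(s) = 5 + 2*s
n(D, f) = 4 (n(D, f) = -1*(-4) = 4)
S = -14 (S = -4 - 10 = -14)
n(-3, 3) + x(3)*S = 4 + (5 + 2*3)*(-14) = 4 + (5 + 6)*(-14) = 4 + 11*(-14) = 4 - 154 = -150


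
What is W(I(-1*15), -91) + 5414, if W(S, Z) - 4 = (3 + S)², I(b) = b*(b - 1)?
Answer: 64467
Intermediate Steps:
I(b) = b*(-1 + b)
W(S, Z) = 4 + (3 + S)²
W(I(-1*15), -91) + 5414 = (4 + (3 + (-1*15)*(-1 - 1*15))²) + 5414 = (4 + (3 - 15*(-1 - 15))²) + 5414 = (4 + (3 - 15*(-16))²) + 5414 = (4 + (3 + 240)²) + 5414 = (4 + 243²) + 5414 = (4 + 59049) + 5414 = 59053 + 5414 = 64467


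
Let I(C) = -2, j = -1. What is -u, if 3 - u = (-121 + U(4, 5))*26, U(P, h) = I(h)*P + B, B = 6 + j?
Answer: -3227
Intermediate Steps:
B = 5 (B = 6 - 1 = 5)
U(P, h) = 5 - 2*P (U(P, h) = -2*P + 5 = 5 - 2*P)
u = 3227 (u = 3 - (-121 + (5 - 2*4))*26 = 3 - (-121 + (5 - 8))*26 = 3 - (-121 - 3)*26 = 3 - (-124)*26 = 3 - 1*(-3224) = 3 + 3224 = 3227)
-u = -1*3227 = -3227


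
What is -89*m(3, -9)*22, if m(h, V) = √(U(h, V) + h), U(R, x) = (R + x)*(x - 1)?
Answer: -5874*√7 ≈ -15541.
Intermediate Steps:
U(R, x) = (-1 + x)*(R + x) (U(R, x) = (R + x)*(-1 + x) = (-1 + x)*(R + x))
m(h, V) = √(V² - V + V*h) (m(h, V) = √((V² - h - V + h*V) + h) = √((V² - h - V + V*h) + h) = √((V² - V - h + V*h) + h) = √(V² - V + V*h))
-89*m(3, -9)*22 = -89*3*√7*22 = -267*√7*22 = -5874*√7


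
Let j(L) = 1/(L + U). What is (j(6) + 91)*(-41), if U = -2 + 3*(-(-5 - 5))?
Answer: -126895/34 ≈ -3732.2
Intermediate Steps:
U = 28 (U = -2 + 3*(-1*(-10)) = -2 + 3*10 = -2 + 30 = 28)
j(L) = 1/(28 + L) (j(L) = 1/(L + 28) = 1/(28 + L))
(j(6) + 91)*(-41) = (1/(28 + 6) + 91)*(-41) = (1/34 + 91)*(-41) = (3095/34)*(-41) = -126895/34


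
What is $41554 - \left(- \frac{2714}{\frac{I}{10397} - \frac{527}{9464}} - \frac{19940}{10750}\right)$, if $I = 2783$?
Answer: $\frac{1218907524042992}{22423524975} \approx 54358.0$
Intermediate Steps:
$41554 - \left(- \frac{2714}{\frac{I}{10397} - \frac{527}{9464}} - \frac{19940}{10750}\right) = 41554 - \left(- \frac{2714}{\frac{2783}{10397} - \frac{527}{9464}} - \frac{19940}{10750}\right) = 41554 - \left(- \frac{2714}{2783 \cdot \frac{1}{10397} - \frac{527}{9464}} - \frac{1994}{1075}\right) = 41554 - \left(- \frac{2714}{\frac{2783}{10397} - \frac{527}{9464}} - \frac{1994}{1075}\right) = 41554 - \left(- \frac{2714}{\frac{20859093}{98397208}} - \frac{1994}{1075}\right) = 41554 - \left(\left(-2714\right) \frac{98397208}{20859093} - \frac{1994}{1075}\right) = 41554 - \left(- \frac{267050022512}{20859093} - \frac{1994}{1075}\right) = 41554 - - \frac{287120367231842}{22423524975} = 41554 + \frac{287120367231842}{22423524975} = \frac{1218907524042992}{22423524975}$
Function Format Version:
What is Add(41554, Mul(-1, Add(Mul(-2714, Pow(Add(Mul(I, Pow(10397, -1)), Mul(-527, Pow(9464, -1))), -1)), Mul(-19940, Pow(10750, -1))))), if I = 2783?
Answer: Rational(1218907524042992, 22423524975) ≈ 54358.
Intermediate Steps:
Add(41554, Mul(-1, Add(Mul(-2714, Pow(Add(Mul(I, Pow(10397, -1)), Mul(-527, Pow(9464, -1))), -1)), Mul(-19940, Pow(10750, -1))))) = Add(41554, Mul(-1, Add(Mul(-2714, Pow(Add(Mul(2783, Pow(10397, -1)), Mul(-527, Pow(9464, -1))), -1)), Mul(-19940, Pow(10750, -1))))) = Add(41554, Mul(-1, Add(Mul(-2714, Pow(Add(Mul(2783, Rational(1, 10397)), Mul(-527, Rational(1, 9464))), -1)), Mul(-19940, Rational(1, 10750))))) = Add(41554, Mul(-1, Add(Mul(-2714, Pow(Add(Rational(2783, 10397), Rational(-527, 9464)), -1)), Rational(-1994, 1075)))) = Add(41554, Mul(-1, Add(Mul(-2714, Pow(Rational(20859093, 98397208), -1)), Rational(-1994, 1075)))) = Add(41554, Mul(-1, Add(Mul(-2714, Rational(98397208, 20859093)), Rational(-1994, 1075)))) = Add(41554, Mul(-1, Add(Rational(-267050022512, 20859093), Rational(-1994, 1075)))) = Add(41554, Mul(-1, Rational(-287120367231842, 22423524975))) = Add(41554, Rational(287120367231842, 22423524975)) = Rational(1218907524042992, 22423524975)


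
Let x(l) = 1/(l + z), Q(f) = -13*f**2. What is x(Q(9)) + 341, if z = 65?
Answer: 336907/988 ≈ 341.00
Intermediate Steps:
x(l) = 1/(65 + l) (x(l) = 1/(l + 65) = 1/(65 + l))
x(Q(9)) + 341 = 1/(65 - 13*9**2) + 341 = 1/(65 - 13*81) + 341 = 1/(65 - 1053) + 341 = 1/(-988) + 341 = -1/988 + 341 = 336907/988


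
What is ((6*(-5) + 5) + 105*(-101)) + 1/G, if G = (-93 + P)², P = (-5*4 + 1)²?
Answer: -763489119/71824 ≈ -10630.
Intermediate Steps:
P = 361 (P = (-20 + 1)² = (-19)² = 361)
G = 71824 (G = (-93 + 361)² = 268² = 71824)
((6*(-5) + 5) + 105*(-101)) + 1/G = ((6*(-5) + 5) + 105*(-101)) + 1/71824 = ((-30 + 5) - 10605) + 1/71824 = (-25 - 10605) + 1/71824 = -10630 + 1/71824 = -763489119/71824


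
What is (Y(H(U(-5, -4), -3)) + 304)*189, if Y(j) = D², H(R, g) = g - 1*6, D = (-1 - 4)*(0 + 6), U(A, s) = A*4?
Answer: 227556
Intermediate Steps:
U(A, s) = 4*A
D = -30 (D = -5*6 = -30)
H(R, g) = -6 + g (H(R, g) = g - 6 = -6 + g)
Y(j) = 900 (Y(j) = (-30)² = 900)
(Y(H(U(-5, -4), -3)) + 304)*189 = (900 + 304)*189 = 1204*189 = 227556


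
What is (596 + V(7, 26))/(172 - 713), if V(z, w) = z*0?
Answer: -596/541 ≈ -1.1017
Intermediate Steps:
V(z, w) = 0
(596 + V(7, 26))/(172 - 713) = (596 + 0)/(172 - 713) = 596/(-541) = 596*(-1/541) = -596/541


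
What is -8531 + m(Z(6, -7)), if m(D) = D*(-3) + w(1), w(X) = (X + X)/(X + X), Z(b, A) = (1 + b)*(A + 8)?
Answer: -8551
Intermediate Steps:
Z(b, A) = (1 + b)*(8 + A)
w(X) = 1 (w(X) = (2*X)/((2*X)) = (2*X)*(1/(2*X)) = 1)
m(D) = 1 - 3*D (m(D) = D*(-3) + 1 = -3*D + 1 = 1 - 3*D)
-8531 + m(Z(6, -7)) = -8531 + (1 - 3*(8 - 7 + 8*6 - 7*6)) = -8531 + (1 - 3*(8 - 7 + 48 - 42)) = -8531 + (1 - 3*7) = -8531 + (1 - 21) = -8531 - 20 = -8551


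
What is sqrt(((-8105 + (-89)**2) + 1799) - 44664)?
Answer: I*sqrt(43049) ≈ 207.48*I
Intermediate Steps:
sqrt(((-8105 + (-89)**2) + 1799) - 44664) = sqrt(((-8105 + 7921) + 1799) - 44664) = sqrt((-184 + 1799) - 44664) = sqrt(1615 - 44664) = sqrt(-43049) = I*sqrt(43049)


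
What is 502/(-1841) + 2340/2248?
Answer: 794861/1034642 ≈ 0.76825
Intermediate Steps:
502/(-1841) + 2340/2248 = 502*(-1/1841) + 2340*(1/2248) = -502/1841 + 585/562 = 794861/1034642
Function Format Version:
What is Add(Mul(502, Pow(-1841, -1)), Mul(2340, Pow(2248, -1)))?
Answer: Rational(794861, 1034642) ≈ 0.76825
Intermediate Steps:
Add(Mul(502, Pow(-1841, -1)), Mul(2340, Pow(2248, -1))) = Add(Mul(502, Rational(-1, 1841)), Mul(2340, Rational(1, 2248))) = Add(Rational(-502, 1841), Rational(585, 562)) = Rational(794861, 1034642)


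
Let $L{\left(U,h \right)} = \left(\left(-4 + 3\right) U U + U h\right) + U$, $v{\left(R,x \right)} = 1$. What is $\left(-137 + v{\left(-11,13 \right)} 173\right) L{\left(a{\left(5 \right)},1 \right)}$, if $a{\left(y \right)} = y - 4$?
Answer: $36$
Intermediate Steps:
$a{\left(y \right)} = -4 + y$ ($a{\left(y \right)} = y - 4 = -4 + y$)
$L{\left(U,h \right)} = U - U^{2} + U h$ ($L{\left(U,h \right)} = \left(- U U + U h\right) + U = \left(- U^{2} + U h\right) + U = U - U^{2} + U h$)
$\left(-137 + v{\left(-11,13 \right)} 173\right) L{\left(a{\left(5 \right)},1 \right)} = \left(-137 + 1 \cdot 173\right) \left(-4 + 5\right) \left(1 + 1 - \left(-4 + 5\right)\right) = \left(-137 + 173\right) 1 \left(1 + 1 - 1\right) = 36 \cdot 1 \left(1 + 1 - 1\right) = 36 \cdot 1 \cdot 1 = 36 \cdot 1 = 36$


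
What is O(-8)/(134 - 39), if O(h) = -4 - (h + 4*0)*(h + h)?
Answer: -132/95 ≈ -1.3895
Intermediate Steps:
O(h) = -4 - 2*h**2 (O(h) = -4 - (h + 0)*2*h = -4 - h*2*h = -4 - 2*h**2)
O(-8)/(134 - 39) = (-4 - 2*(-8)**2)/(134 - 39) = (-4 - 2*64)/95 = (-4 - 128)/95 = (1/95)*(-132) = -132/95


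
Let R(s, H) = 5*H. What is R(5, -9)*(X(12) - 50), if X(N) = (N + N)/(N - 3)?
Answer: 2130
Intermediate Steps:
X(N) = 2*N/(-3 + N) (X(N) = (2*N)/(-3 + N) = 2*N/(-3 + N))
R(5, -9)*(X(12) - 50) = (5*(-9))*(2*12/(-3 + 12) - 50) = -45*(2*12/9 - 50) = -45*(2*12*(1/9) - 50) = -45*(8/3 - 50) = -45*(-142/3) = 2130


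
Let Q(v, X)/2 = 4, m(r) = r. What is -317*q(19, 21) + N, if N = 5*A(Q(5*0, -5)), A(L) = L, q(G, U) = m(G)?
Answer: -5983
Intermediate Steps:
q(G, U) = G
Q(v, X) = 8 (Q(v, X) = 2*4 = 8)
N = 40 (N = 5*8 = 40)
-317*q(19, 21) + N = -317*19 + 40 = -6023 + 40 = -5983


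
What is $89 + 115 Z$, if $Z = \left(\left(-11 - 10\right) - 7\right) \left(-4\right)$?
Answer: $12969$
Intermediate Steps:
$Z = 112$ ($Z = \left(\left(-11 - 10\right) - 7\right) \left(-4\right) = \left(-21 - 7\right) \left(-4\right) = \left(-28\right) \left(-4\right) = 112$)
$89 + 115 Z = 89 + 115 \cdot 112 = 89 + 12880 = 12969$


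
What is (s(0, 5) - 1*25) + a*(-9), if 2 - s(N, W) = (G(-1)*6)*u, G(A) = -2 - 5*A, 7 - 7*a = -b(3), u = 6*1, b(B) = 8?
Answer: -1052/7 ≈ -150.29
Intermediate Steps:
u = 6
a = 15/7 (a = 1 - (-1)*8/7 = 1 - ⅐*(-8) = 1 + 8/7 = 15/7 ≈ 2.1429)
G(A) = -2 - 5*A
s(N, W) = -106 (s(N, W) = 2 - (-2 - 5*(-1))*6*6 = 2 - (-2 + 5)*6*6 = 2 - 3*6*6 = 2 - 18*6 = 2 - 1*108 = 2 - 108 = -106)
(s(0, 5) - 1*25) + a*(-9) = (-106 - 1*25) + (15/7)*(-9) = (-106 - 25) - 135/7 = -131 - 135/7 = -1052/7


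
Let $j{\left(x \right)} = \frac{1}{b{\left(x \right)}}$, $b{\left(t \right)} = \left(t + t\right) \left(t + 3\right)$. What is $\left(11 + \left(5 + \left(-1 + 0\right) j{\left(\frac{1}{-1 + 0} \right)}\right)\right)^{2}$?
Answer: $\frac{4225}{16} \approx 264.06$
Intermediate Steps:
$b{\left(t \right)} = 2 t \left(3 + t\right)$
$j{\left(x \right)} = \frac{1}{2 x \left(3 + x\right)}$
$\left(11 + \left(5 + \left(-1 + 0\right) j{\left(\frac{1}{-1 + 0} \right)}\right)\right)^{2} = \left(11 + \left(5 + \left(-1 + 0\right) \frac{1}{2 \frac{1}{-1 + 0} \left(3 + \frac{1}{-1 + 0}\right)}\right)\right)^{2} = \left(11 + \left(5 - \frac{1}{2 \frac{1}{-1} \left(3 + \frac{1}{-1}\right)}\right)\right)^{2} = \left(11 + \left(5 - \frac{1}{2 \left(-1\right) \left(3 - 1\right)}\right)\right)^{2} = \left(11 + \left(5 - \frac{1}{2} \left(-1\right) \frac{1}{2}\right)\right)^{2} = \left(11 + \left(5 - - \frac{1}{4}\right)\right)^{2} = \left(11 + \left(5 + \frac{1}{4}\right)\right)^{2} = \left(11 + \frac{21}{4}\right)^{2} = \left(\frac{65}{4}\right)^{2} = \frac{4225}{16}$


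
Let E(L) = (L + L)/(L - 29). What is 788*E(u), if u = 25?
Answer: -9850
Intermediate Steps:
E(L) = 2*L/(-29 + L) (E(L) = (2*L)/(-29 + L) = 2*L/(-29 + L))
788*E(u) = 788*(2*25/(-29 + 25)) = 788*(2*25/(-4)) = 788*(2*25*(-¼)) = 788*(-25/2) = -9850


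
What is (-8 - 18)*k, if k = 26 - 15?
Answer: -286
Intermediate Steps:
k = 11
(-8 - 18)*k = (-8 - 18)*11 = -26*11 = -286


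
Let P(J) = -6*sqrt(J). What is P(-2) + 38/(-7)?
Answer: -38/7 - 6*I*sqrt(2) ≈ -5.4286 - 8.4853*I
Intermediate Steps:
P(-2) + 38/(-7) = -6*I*sqrt(2) + 38/(-7) = -6*I*sqrt(2) - 1/7*38 = -6*I*sqrt(2) - 38/7 = -38/7 - 6*I*sqrt(2)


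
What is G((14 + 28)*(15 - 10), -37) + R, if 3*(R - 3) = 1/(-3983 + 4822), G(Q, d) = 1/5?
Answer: 40277/12585 ≈ 3.2004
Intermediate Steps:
G(Q, d) = 1/5
R = 7552/2517 (R = 3 + 1/(3*(-3983 + 4822)) = 3 + (1/3)/839 = 3 + (1/3)*(1/839) = 3 + 1/2517 = 7552/2517 ≈ 3.0004)
G((14 + 28)*(15 - 10), -37) + R = 1/5 + 7552/2517 = 40277/12585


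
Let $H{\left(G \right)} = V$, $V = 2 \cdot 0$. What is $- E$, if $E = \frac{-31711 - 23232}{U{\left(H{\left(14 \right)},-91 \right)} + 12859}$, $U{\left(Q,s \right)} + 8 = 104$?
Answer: $\frac{54943}{12955} \approx 4.2411$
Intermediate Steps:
$V = 0$
$H{\left(G \right)} = 0$
$U{\left(Q,s \right)} = 96$ ($U{\left(Q,s \right)} = -8 + 104 = 96$)
$E = - \frac{54943}{12955}$ ($E = \frac{-31711 - 23232}{96 + 12859} = - \frac{54943}{12955} \approx -4.2411$)
$- E = \left(-1\right) \left(- \frac{54943}{12955}\right) = \frac{54943}{12955}$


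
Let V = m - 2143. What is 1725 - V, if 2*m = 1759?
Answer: 5977/2 ≈ 2988.5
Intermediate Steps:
m = 1759/2 (m = (½)*1759 = 1759/2 ≈ 879.50)
V = -2527/2 (V = 1759/2 - 2143 = -2527/2 ≈ -1263.5)
1725 - V = 1725 - 1*(-2527/2) = 1725 + 2527/2 = 5977/2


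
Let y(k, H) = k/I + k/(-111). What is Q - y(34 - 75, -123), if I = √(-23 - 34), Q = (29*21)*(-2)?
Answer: -135239/111 - 41*I*√57/57 ≈ -1218.4 - 5.4306*I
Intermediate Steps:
Q = -1218 (Q = 609*(-2) = -1218)
I = I*√57 (I = √(-57) = I*√57 ≈ 7.5498*I)
y(k, H) = -k/111 - I*k*√57/57 (y(k, H) = k/((I*√57)) + k/(-111) = k*(-I*√57/57) + k*(-1/111) = -I*k*√57/57 - k/111 = -k/111 - I*k*√57/57)
Q - y(34 - 75, -123) = -1218 - (34 - 75)*(-19 - 37*I*√57)/2109 = -1218 - (-41)*(-19 - 37*I*√57)/2109 = -1218 - (41/111 + 41*I*√57/57) = -1218 + (-41/111 - 41*I*√57/57) = -135239/111 - 41*I*√57/57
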